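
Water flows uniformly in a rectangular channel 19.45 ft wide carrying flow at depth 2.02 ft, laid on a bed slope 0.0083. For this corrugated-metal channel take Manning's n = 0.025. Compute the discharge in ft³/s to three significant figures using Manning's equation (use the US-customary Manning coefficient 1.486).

300 ft³/s

A = b·y = 19.45 × 2.02 = 39.29 ft²
P = b + 2y = 19.45 + 2×2.02 = 23.49 ft
R = A/P = 39.29/23.49 = 1.673 ft
Q = (1.486/n)·A·R^(2/3)·S^(1/2) = (1.486/0.025) × 39.29 × 1.673^(2/3) × 0.0083^(1/2) = 299.8 ft³/s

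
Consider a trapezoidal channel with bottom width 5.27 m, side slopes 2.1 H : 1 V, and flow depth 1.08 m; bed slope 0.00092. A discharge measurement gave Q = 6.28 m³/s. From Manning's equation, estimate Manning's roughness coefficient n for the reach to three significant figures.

A = (b + z·y)·y = (5.27 + 2.1×1.08)×1.08 = 8.141 m²
P = b + 2y√(1+z²) = 5.27 + 2×1.08×√(1+2.1²) = 10.29 m
R = A/P = 8.141/10.29 = 0.7909 m
n = (1/Q)·A·R^(2/3)·S^(1/2) = (1/6.28) × 8.141 × 0.8552 × 0.03033 = 0.03363

0.0336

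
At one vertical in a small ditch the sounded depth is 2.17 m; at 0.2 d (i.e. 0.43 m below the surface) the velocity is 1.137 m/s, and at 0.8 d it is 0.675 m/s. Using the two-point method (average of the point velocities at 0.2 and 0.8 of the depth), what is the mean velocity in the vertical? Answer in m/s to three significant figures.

0.906 m/s

v̄ = (1.137 + 0.675) / 2 = 0.9060 m/s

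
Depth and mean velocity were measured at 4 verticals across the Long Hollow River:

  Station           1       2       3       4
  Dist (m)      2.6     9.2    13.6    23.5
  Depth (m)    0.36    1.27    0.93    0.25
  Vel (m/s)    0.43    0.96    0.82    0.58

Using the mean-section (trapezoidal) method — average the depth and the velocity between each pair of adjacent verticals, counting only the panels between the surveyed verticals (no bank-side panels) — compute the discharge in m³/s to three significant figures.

12.1 m³/s

Panel 1-2: Δb = 6.6 m, d̄ = (0.36+1.27)/2 = 0.815, v̄ = (0.43+0.96)/2 = 0.695 → q = 6.6×0.815×0.695 = 3.738 m³/s
Panel 2-3: Δb = 4.4 m, d̄ = (1.27+0.93)/2 = 1.1, v̄ = (0.96+0.82)/2 = 0.89 → q = 4.4×1.1×0.89 = 4.308 m³/s
Panel 3-4: Δb = 9.9 m, d̄ = (0.93+0.25)/2 = 0.59, v̄ = (0.82+0.58)/2 = 0.7 → q = 9.9×0.59×0.7 = 4.089 m³/s
Q = Σ q = 12.13 m³/s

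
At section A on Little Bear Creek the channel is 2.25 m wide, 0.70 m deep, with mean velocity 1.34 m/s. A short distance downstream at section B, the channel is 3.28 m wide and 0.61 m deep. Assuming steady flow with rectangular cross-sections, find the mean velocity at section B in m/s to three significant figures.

1.05 m/s

Q = A₁V₁ = (2.25×0.70) × 1.34 = 2.111 m³/s
A₂ = 3.28 × 0.61 = 2.001 m²
V₂ = Q/A₂ = 2.111/2.001 = 1.055 m/s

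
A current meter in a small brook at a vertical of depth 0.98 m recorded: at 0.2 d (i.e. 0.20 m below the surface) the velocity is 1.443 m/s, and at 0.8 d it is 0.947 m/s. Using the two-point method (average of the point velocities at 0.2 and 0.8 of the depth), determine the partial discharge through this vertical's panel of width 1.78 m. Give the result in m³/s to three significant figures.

v̄ = (1.443 + 0.947) / 2 = 1.195 m/s
q = v̄ × d × w = 1.195 × 0.98 × 1.78 = 2.085 m³/s

2.08 m³/s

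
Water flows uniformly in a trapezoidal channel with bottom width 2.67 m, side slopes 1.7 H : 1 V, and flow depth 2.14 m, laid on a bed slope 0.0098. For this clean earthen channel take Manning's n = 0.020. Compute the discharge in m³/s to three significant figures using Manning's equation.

A = (b + z·y)·y = (2.67 + 1.7×2.14)×2.14 = 13.50 m²
P = b + 2y√(1+z²) = 2.67 + 2×2.14×√(1+1.7²) = 11.11 m
R = A/P = 13.50/11.11 = 1.215 m
Q = (1/n)·A·R^(2/3)·S^(1/2) = (1/0.020) × 13.50 × 1.215^(2/3) × 0.0098^(1/2) = 76.08 m³/s

76.1 m³/s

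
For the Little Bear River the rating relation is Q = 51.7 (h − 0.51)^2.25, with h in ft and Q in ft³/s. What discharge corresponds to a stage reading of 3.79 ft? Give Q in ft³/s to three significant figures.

Q = 51.7 × (3.79 − 0.51)^2.25 = 51.7 × 3.28^2.25 = 748.5 ft³/s

749 ft³/s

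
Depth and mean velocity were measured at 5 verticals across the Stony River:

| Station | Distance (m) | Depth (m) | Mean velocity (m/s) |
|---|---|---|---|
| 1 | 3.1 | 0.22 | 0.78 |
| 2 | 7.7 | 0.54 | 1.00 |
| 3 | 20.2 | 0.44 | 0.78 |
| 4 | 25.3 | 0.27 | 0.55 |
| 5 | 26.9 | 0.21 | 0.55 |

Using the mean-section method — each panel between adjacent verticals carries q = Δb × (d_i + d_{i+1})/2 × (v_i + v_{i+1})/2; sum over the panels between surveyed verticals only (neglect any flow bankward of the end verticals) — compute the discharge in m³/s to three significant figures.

8.42 m³/s

Panel 1-2: Δb = 4.6 m, d̄ = (0.22+0.54)/2 = 0.38, v̄ = (0.78+1.00)/2 = 0.89 → q = 4.6×0.38×0.89 = 1.556 m³/s
Panel 2-3: Δb = 12.5 m, d̄ = (0.54+0.44)/2 = 0.49, v̄ = (1.00+0.78)/2 = 0.89 → q = 12.5×0.49×0.89 = 5.451 m³/s
Panel 3-4: Δb = 5.1 m, d̄ = (0.44+0.27)/2 = 0.355, v̄ = (0.78+0.55)/2 = 0.665 → q = 5.1×0.355×0.665 = 1.204 m³/s
Panel 4-5: Δb = 1.6 m, d̄ = (0.27+0.21)/2 = 0.24, v̄ = (0.55+0.55)/2 = 0.55 → q = 1.6×0.24×0.55 = 0.2112 m³/s
Q = Σ q = 8.422 m³/s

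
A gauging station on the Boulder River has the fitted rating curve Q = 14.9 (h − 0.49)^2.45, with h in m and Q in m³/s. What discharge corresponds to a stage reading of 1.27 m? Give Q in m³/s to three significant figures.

Q = 14.9 × (1.27 − 0.49)^2.45 = 14.9 × 0.78^2.45 = 8.106 m³/s

8.11 m³/s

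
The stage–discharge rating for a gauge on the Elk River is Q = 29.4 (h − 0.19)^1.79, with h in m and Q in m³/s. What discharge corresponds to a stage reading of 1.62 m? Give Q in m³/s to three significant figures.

55.8 m³/s

Q = 29.4 × (1.62 − 0.19)^1.79 = 29.4 × 1.43^1.79 = 55.77 m³/s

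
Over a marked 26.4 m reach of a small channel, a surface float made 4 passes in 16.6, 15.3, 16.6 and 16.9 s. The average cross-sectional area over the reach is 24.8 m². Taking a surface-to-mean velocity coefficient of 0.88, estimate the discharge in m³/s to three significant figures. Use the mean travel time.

t̄ = (16.6 + 15.3 + 16.6 + 16.9) / 4 = 16.35 s
v_surface = L / t̄ = 26.4 / 16.35 = 1.615 m/s
v_mean = 0.88 × 1.615 = 1.421 m/s
Q = A × v_mean = 24.8 × 1.421 = 35.24 m³/s

35.2 m³/s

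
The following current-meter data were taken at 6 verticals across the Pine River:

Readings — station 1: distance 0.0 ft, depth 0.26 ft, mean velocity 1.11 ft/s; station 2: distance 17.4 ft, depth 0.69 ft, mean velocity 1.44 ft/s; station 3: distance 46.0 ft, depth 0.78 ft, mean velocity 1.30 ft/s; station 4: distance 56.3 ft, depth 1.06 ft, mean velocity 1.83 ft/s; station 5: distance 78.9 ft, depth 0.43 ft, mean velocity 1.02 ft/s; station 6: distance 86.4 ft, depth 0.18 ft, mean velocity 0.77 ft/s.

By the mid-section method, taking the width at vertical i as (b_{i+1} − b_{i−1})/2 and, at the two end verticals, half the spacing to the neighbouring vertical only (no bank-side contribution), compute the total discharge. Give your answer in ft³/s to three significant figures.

84.1 ft³/s

w_1 = (17.4 − 0.0)/2 = 8.7 ft; q_1 = 1.11 × 0.26 × 8.7 = 2.511 ft³/s
w_2 = (46.0 − 0.0)/2 = 23 ft; q_2 = 1.44 × 0.69 × 23 = 22.85 ft³/s
w_3 = (56.3 − 17.4)/2 = 19.45 ft; q_3 = 1.30 × 0.78 × 19.45 = 19.72 ft³/s
w_4 = (78.9 − 46.0)/2 = 16.45 ft; q_4 = 1.83 × 1.06 × 16.45 = 31.91 ft³/s
w_5 = (86.4 − 56.3)/2 = 15.05 ft; q_5 = 1.02 × 0.43 × 15.05 = 6.601 ft³/s
w_6 = (86.4 − 78.9)/2 = 3.75 ft; q_6 = 0.77 × 0.18 × 3.75 = 0.5198 ft³/s
Q = Σ qᵢ = 84.12 ft³/s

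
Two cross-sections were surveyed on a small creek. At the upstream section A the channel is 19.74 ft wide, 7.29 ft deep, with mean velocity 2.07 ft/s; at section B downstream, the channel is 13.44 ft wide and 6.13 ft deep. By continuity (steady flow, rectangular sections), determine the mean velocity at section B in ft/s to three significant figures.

3.62 ft/s

Q = A₁V₁ = (19.74×7.29) × 2.07 = 297.9 ft³/s
A₂ = 13.44 × 6.13 = 82.39 ft²
V₂ = Q/A₂ = 297.9/82.39 = 3.616 ft/s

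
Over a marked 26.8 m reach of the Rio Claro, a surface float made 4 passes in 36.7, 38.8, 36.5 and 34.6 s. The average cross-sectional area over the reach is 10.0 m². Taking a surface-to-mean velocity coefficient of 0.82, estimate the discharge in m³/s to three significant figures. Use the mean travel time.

t̄ = (36.7 + 38.8 + 36.5 + 34.6) / 4 = 36.65 s
v_surface = L / t̄ = 26.8 / 36.65 = 0.7312 m/s
v_mean = 0.82 × 0.7312 = 0.5996 m/s
Q = A × v_mean = 10.0 × 0.5996 = 5.996 m³/s

6.00 m³/s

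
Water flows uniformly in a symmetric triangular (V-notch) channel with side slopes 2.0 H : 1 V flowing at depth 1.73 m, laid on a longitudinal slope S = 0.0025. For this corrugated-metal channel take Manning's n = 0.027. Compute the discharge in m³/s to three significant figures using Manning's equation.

9.34 m³/s

A = z·y² = 2.0×1.73² = 5.986 m²
P = 2y√(1+z²) = 2×1.73×√(1+2.0²) = 7.737 m
R = A/P = 5.986/7.737 = 0.7737 m
Q = (1/n)·A·R^(2/3)·S^(1/2) = (1/0.027) × 5.986 × 0.7737^(2/3) × 0.0025^(1/2) = 9.342 m³/s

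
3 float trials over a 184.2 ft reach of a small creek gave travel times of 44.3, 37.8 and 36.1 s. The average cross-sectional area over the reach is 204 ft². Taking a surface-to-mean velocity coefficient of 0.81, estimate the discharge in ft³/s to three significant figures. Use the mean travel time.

t̄ = (44.3 + 37.8 + 36.1) / 3 = 39.4 s
v_surface = L / t̄ = 184.2 / 39.4 = 4.675 ft/s
v_mean = 0.81 × 4.675 = 3.787 ft/s
Q = A × v_mean = 204 × 3.787 = 772.5 ft³/s

773 ft³/s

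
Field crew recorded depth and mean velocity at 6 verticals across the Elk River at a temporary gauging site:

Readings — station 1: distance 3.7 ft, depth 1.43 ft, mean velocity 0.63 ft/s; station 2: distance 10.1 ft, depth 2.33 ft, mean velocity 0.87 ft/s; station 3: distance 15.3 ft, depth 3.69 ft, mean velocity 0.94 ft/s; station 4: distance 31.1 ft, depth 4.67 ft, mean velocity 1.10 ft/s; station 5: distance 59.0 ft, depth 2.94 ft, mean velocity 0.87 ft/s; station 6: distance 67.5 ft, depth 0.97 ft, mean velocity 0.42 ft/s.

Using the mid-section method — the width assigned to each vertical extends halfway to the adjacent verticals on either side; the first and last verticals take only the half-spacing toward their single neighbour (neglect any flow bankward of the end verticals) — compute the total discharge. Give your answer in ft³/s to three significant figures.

w_1 = (10.1 − 3.7)/2 = 3.2 ft; q_1 = 0.63 × 1.43 × 3.2 = 2.883 ft³/s
w_2 = (15.3 − 3.7)/2 = 5.8 ft; q_2 = 0.87 × 2.33 × 5.8 = 11.76 ft³/s
w_3 = (31.1 − 10.1)/2 = 10.5 ft; q_3 = 0.94 × 3.69 × 10.5 = 36.42 ft³/s
w_4 = (59.0 − 15.3)/2 = 21.85 ft; q_4 = 1.10 × 4.67 × 21.85 = 112.2 ft³/s
w_5 = (67.5 − 31.1)/2 = 18.2 ft; q_5 = 0.87 × 2.94 × 18.2 = 46.55 ft³/s
w_6 = (67.5 − 59.0)/2 = 4.25 ft; q_6 = 0.42 × 0.97 × 4.25 = 1.731 ft³/s
Q = Σ qᵢ = 211.6 ft³/s

212 ft³/s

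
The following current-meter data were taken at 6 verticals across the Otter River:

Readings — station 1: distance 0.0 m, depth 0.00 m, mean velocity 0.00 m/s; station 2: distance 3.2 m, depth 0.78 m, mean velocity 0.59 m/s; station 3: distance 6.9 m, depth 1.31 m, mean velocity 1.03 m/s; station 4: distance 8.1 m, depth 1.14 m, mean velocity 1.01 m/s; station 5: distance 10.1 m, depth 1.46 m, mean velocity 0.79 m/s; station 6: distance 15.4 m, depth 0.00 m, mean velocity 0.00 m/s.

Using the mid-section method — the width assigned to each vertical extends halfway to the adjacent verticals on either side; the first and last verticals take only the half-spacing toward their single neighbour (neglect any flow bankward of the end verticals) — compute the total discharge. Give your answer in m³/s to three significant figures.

w_2 = (6.9 − 0.0)/2 = 3.45 m; q_2 = 0.59 × 0.78 × 3.45 = 1.588 m³/s
w_3 = (8.1 − 3.2)/2 = 2.45 m; q_3 = 1.03 × 1.31 × 2.45 = 3.306 m³/s
w_4 = (10.1 − 6.9)/2 = 1.6 m; q_4 = 1.01 × 1.14 × 1.6 = 1.842 m³/s
w_5 = (15.4 − 8.1)/2 = 3.65 m; q_5 = 0.79 × 1.46 × 3.65 = 4.210 m³/s
Stations 1, 6 contribute zero (depth or velocity is 0).
Q = Σ qᵢ = 10.95 m³/s

10.9 m³/s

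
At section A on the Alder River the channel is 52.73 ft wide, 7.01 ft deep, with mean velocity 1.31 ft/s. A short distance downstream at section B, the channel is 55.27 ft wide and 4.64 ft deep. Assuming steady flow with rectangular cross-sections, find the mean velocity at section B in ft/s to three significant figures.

1.89 ft/s

Q = A₁V₁ = (52.73×7.01) × 1.31 = 484.2 ft³/s
A₂ = 55.27 × 4.64 = 256.5 ft²
V₂ = Q/A₂ = 484.2/256.5 = 1.888 ft/s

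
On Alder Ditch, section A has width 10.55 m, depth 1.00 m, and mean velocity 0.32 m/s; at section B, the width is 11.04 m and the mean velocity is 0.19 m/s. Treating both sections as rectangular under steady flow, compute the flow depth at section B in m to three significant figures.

1.61 m

Q = A₁V₁ = (10.55×1.00) × 0.32 = 3.376 m³/s
d₂ = Q/(b₂ V₂) = 3.376/(11.04×0.19) = 1.609 m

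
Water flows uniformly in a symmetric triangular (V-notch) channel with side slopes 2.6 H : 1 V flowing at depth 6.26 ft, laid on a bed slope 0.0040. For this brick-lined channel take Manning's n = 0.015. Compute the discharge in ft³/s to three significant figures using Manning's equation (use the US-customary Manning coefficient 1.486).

1300 ft³/s

A = z·y² = 2.6×6.26² = 101.9 ft²
P = 2y√(1+z²) = 2×6.26×√(1+2.6²) = 34.88 ft
R = A/P = 101.9/34.88 = 2.921 ft
Q = (1.486/n)·A·R^(2/3)·S^(1/2) = (1.486/0.015) × 101.9 × 2.921^(2/3) × 0.0040^(1/2) = 1305 ft³/s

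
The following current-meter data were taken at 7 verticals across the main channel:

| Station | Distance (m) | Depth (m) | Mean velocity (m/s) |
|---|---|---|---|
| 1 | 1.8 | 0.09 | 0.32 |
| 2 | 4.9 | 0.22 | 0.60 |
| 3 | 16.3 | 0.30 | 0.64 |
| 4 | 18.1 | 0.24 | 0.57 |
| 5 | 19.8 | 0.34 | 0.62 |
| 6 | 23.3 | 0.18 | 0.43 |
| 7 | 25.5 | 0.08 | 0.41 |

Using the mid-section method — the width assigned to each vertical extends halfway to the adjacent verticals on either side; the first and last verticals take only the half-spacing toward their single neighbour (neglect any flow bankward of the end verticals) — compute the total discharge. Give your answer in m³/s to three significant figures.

w_1 = (4.9 − 1.8)/2 = 1.55 m; q_1 = 0.32 × 0.09 × 1.55 = 0.04464 m³/s
w_2 = (16.3 − 1.8)/2 = 7.25 m; q_2 = 0.60 × 0.22 × 7.25 = 0.9570 m³/s
w_3 = (18.1 − 4.9)/2 = 6.6 m; q_3 = 0.64 × 0.30 × 6.6 = 1.267 m³/s
w_4 = (19.8 − 16.3)/2 = 1.75 m; q_4 = 0.57 × 0.24 × 1.75 = 0.2394 m³/s
w_5 = (23.3 − 18.1)/2 = 2.6 m; q_5 = 0.62 × 0.34 × 2.6 = 0.5481 m³/s
w_6 = (25.5 − 19.8)/2 = 2.85 m; q_6 = 0.43 × 0.18 × 2.85 = 0.2206 m³/s
w_7 = (25.5 − 23.3)/2 = 1.1 m; q_7 = 0.41 × 0.08 × 1.1 = 0.03608 m³/s
Q = Σ qᵢ = 3.313 m³/s

3.31 m³/s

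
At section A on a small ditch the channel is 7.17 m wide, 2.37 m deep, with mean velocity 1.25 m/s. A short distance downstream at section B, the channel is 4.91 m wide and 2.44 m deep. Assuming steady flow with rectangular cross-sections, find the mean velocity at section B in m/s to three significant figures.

1.77 m/s

Q = A₁V₁ = (7.17×2.37) × 1.25 = 21.24 m³/s
A₂ = 4.91 × 2.44 = 11.98 m²
V₂ = Q/A₂ = 21.24/11.98 = 1.773 m/s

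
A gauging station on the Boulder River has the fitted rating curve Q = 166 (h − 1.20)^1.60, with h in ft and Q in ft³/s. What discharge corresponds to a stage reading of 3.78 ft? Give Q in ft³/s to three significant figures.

Q = 166 × (3.78 − 1.20)^1.60 = 166 × 2.58^1.60 = 756.3 ft³/s

756 ft³/s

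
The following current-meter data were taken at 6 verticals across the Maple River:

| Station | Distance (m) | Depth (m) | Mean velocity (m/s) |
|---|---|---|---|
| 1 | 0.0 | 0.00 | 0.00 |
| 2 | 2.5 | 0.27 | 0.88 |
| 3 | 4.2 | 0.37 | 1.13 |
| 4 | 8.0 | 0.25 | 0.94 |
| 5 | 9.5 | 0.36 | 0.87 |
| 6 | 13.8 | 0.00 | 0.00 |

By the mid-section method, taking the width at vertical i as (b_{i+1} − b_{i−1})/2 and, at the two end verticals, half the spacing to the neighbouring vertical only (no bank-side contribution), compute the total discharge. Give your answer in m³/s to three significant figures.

3.18 m³/s

w_2 = (4.2 − 0.0)/2 = 2.1 m; q_2 = 0.88 × 0.27 × 2.1 = 0.4990 m³/s
w_3 = (8.0 − 2.5)/2 = 2.75 m; q_3 = 1.13 × 0.37 × 2.75 = 1.150 m³/s
w_4 = (9.5 − 4.2)/2 = 2.65 m; q_4 = 0.94 × 0.25 × 2.65 = 0.6228 m³/s
w_5 = (13.8 − 8.0)/2 = 2.9 m; q_5 = 0.87 × 0.36 × 2.9 = 0.9083 m³/s
Stations 1, 6 contribute zero (depth or velocity is 0).
Q = Σ qᵢ = 3.180 m³/s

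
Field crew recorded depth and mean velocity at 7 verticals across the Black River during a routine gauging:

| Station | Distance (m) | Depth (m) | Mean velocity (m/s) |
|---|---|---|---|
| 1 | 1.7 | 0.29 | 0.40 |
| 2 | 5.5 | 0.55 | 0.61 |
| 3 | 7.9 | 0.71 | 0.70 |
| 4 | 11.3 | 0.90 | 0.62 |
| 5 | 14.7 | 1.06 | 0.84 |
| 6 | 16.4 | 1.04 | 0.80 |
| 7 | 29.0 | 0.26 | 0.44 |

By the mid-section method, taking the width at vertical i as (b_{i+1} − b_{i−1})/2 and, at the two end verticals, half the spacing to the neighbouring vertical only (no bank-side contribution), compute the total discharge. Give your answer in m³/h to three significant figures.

w_1 = (5.5 − 1.7)/2 = 1.9 m; q_1 = 0.40 × 0.29 × 1.9 = 0.2204 m³/s
w_2 = (7.9 − 1.7)/2 = 3.1 m; q_2 = 0.61 × 0.55 × 3.1 = 1.040 m³/s
w_3 = (11.3 − 5.5)/2 = 2.9 m; q_3 = 0.70 × 0.71 × 2.9 = 1.441 m³/s
w_4 = (14.7 − 7.9)/2 = 3.4 m; q_4 = 0.62 × 0.90 × 3.4 = 1.897 m³/s
w_5 = (16.4 − 11.3)/2 = 2.55 m; q_5 = 0.84 × 1.06 × 2.55 = 2.271 m³/s
w_6 = (29.0 − 14.7)/2 = 7.15 m; q_6 = 0.80 × 1.04 × 7.15 = 5.949 m³/s
w_7 = (29.0 − 16.4)/2 = 6.3 m; q_7 = 0.44 × 0.26 × 6.3 = 0.7207 m³/s
Q = Σ qᵢ = 13.54 m³/s
= 13.54 × 3600 = 48740 m³/h

48700 m³/h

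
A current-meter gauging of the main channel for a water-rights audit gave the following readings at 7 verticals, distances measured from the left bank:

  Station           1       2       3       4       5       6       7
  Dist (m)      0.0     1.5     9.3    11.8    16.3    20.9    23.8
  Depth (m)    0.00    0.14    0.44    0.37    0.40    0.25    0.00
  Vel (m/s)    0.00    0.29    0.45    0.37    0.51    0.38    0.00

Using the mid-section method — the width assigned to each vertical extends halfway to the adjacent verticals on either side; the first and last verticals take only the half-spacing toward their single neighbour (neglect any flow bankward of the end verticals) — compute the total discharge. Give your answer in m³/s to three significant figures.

w_2 = (9.3 − 0.0)/2 = 4.65 m; q_2 = 0.29 × 0.14 × 4.65 = 0.1888 m³/s
w_3 = (11.8 − 1.5)/2 = 5.15 m; q_3 = 0.45 × 0.44 × 5.15 = 1.020 m³/s
w_4 = (16.3 − 9.3)/2 = 3.5 m; q_4 = 0.37 × 0.37 × 3.5 = 0.4792 m³/s
w_5 = (20.9 − 11.8)/2 = 4.55 m; q_5 = 0.51 × 0.40 × 4.55 = 0.9282 m³/s
w_6 = (23.8 − 16.3)/2 = 3.75 m; q_6 = 0.38 × 0.25 × 3.75 = 0.3563 m³/s
Stations 1, 7 contribute zero (depth or velocity is 0).
Q = Σ qᵢ = 2.972 m³/s

2.97 m³/s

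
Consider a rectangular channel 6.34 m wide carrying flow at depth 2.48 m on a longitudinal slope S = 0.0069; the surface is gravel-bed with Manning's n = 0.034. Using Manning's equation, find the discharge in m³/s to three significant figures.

47.9 m³/s

A = b·y = 6.34 × 2.48 = 15.72 m²
P = b + 2y = 6.34 + 2×2.48 = 11.30 m
R = A/P = 15.72/11.30 = 1.391 m
Q = (1/n)·A·R^(2/3)·S^(1/2) = (1/0.034) × 15.72 × 1.391^(2/3) × 0.0069^(1/2) = 47.88 m³/s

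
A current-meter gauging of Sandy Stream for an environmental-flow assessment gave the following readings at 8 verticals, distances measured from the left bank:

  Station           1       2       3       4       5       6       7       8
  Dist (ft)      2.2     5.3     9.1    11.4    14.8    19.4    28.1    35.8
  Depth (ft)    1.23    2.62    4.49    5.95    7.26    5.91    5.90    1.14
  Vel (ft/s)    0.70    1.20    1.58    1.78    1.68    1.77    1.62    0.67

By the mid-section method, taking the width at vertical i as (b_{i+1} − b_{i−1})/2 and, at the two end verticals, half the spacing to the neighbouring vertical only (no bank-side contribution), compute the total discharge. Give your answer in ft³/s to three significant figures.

w_1 = (5.3 − 2.2)/2 = 1.55 ft; q_1 = 0.70 × 1.23 × 1.55 = 1.335 ft³/s
w_2 = (9.1 − 2.2)/2 = 3.45 ft; q_2 = 1.20 × 2.62 × 3.45 = 10.85 ft³/s
w_3 = (11.4 − 5.3)/2 = 3.05 ft; q_3 = 1.58 × 4.49 × 3.05 = 21.64 ft³/s
w_4 = (14.8 − 9.1)/2 = 2.85 ft; q_4 = 1.78 × 5.95 × 2.85 = 30.18 ft³/s
w_5 = (19.4 − 11.4)/2 = 4 ft; q_5 = 1.68 × 7.26 × 4 = 48.79 ft³/s
w_6 = (28.1 − 14.8)/2 = 6.65 ft; q_6 = 1.77 × 5.91 × 6.65 = 69.56 ft³/s
w_7 = (35.8 − 19.4)/2 = 8.2 ft; q_7 = 1.62 × 5.90 × 8.2 = 78.38 ft³/s
w_8 = (35.8 − 28.1)/2 = 3.85 ft; q_8 = 0.67 × 1.14 × 3.85 = 2.941 ft³/s
Q = Σ qᵢ = 263.7 ft³/s

264 ft³/s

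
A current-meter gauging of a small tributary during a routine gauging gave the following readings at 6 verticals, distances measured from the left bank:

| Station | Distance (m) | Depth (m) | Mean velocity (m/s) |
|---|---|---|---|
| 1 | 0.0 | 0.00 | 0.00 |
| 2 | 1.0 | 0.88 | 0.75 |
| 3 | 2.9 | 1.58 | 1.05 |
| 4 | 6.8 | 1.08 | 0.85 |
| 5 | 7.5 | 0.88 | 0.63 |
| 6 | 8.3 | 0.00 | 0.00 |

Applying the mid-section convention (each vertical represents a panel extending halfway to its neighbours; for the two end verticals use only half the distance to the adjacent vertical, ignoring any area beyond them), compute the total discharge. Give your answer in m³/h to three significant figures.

w_2 = (2.9 − 0.0)/2 = 1.45 m; q_2 = 0.75 × 0.88 × 1.45 = 0.9570 m³/s
w_3 = (6.8 − 1.0)/2 = 2.9 m; q_3 = 1.05 × 1.58 × 2.9 = 4.811 m³/s
w_4 = (7.5 − 2.9)/2 = 2.3 m; q_4 = 0.85 × 1.08 × 2.3 = 2.111 m³/s
w_5 = (8.3 − 6.8)/2 = 0.75 m; q_5 = 0.63 × 0.88 × 0.75 = 0.4158 m³/s
Stations 1, 6 contribute zero (depth or velocity is 0).
Q = Σ qᵢ = 8.295 m³/s
= 8.295 × 3600 = 29860 m³/h

29900 m³/h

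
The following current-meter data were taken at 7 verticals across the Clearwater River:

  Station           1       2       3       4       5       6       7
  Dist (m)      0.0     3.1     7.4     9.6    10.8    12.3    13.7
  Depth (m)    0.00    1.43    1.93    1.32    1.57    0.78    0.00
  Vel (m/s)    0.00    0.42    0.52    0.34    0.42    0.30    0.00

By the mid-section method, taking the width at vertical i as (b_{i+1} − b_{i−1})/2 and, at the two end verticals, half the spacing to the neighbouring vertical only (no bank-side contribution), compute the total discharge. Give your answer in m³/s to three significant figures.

w_2 = (7.4 − 0.0)/2 = 3.7 m; q_2 = 0.42 × 1.43 × 3.7 = 2.222 m³/s
w_3 = (9.6 − 3.1)/2 = 3.25 m; q_3 = 0.52 × 1.93 × 3.25 = 3.262 m³/s
w_4 = (10.8 − 7.4)/2 = 1.7 m; q_4 = 0.34 × 1.32 × 1.7 = 0.7630 m³/s
w_5 = (12.3 − 9.6)/2 = 1.35 m; q_5 = 0.42 × 1.57 × 1.35 = 0.8902 m³/s
w_6 = (13.7 − 10.8)/2 = 1.45 m; q_6 = 0.30 × 0.78 × 1.45 = 0.3393 m³/s
Stations 1, 7 contribute zero (depth or velocity is 0).
Q = Σ qᵢ = 7.476 m³/s

7.48 m³/s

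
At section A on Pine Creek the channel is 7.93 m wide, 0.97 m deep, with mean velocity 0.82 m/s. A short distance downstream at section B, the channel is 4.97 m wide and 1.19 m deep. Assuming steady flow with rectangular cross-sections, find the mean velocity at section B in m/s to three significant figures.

1.07 m/s

Q = A₁V₁ = (7.93×0.97) × 0.82 = 6.308 m³/s
A₂ = 4.97 × 1.19 = 5.914 m²
V₂ = Q/A₂ = 6.308/5.914 = 1.066 m/s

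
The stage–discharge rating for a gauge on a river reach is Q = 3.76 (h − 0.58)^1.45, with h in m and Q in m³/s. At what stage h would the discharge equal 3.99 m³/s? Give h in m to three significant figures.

1.62 m

h − h₀ = (Q/C)^(1/b) = (3.99/3.76)^(1/1.45) = 1.042 m
h = 0.58 + 1.042 = 1.622 m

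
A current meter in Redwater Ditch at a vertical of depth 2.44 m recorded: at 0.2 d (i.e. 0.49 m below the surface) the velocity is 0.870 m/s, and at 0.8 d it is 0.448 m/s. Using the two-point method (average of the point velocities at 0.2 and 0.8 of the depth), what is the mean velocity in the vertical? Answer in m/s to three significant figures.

v̄ = (0.870 + 0.448) / 2 = 0.6590 m/s

0.659 m/s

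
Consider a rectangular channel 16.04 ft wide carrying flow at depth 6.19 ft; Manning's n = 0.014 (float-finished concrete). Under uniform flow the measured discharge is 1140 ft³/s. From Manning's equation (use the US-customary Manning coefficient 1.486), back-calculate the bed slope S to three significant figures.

A = b·y = 16.04 × 6.19 = 99.29 ft²
P = b + 2y = 16.04 + 2×6.19 = 28.42 ft
R = A/P = 99.29/28.42 = 3.494 ft
S = (Q·n / (1.486·A·R^(2/3)))² = (1140×0.014 / (1.486×99.29×2.302))² = 0.002207

0.00221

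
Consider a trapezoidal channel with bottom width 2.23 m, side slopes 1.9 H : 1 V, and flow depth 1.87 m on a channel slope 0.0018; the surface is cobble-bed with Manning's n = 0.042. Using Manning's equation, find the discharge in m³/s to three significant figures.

11.3 m³/s

A = (b + z·y)·y = (2.23 + 1.9×1.87)×1.87 = 10.81 m²
P = b + 2y√(1+z²) = 2.23 + 2×1.87×√(1+1.9²) = 10.26 m
R = A/P = 10.81/10.26 = 1.054 m
Q = (1/n)·A·R^(2/3)·S^(1/2) = (1/0.042) × 10.81 × 1.054^(2/3) × 0.0018^(1/2) = 11.31 m³/s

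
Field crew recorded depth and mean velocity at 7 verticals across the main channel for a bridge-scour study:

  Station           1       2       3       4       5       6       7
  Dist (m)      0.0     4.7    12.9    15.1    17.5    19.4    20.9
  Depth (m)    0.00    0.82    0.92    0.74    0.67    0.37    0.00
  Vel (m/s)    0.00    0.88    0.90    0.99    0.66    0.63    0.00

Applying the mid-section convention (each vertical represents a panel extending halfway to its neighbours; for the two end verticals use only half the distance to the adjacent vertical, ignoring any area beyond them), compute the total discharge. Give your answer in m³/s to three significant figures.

w_2 = (12.9 − 0.0)/2 = 6.45 m; q_2 = 0.88 × 0.82 × 6.45 = 4.654 m³/s
w_3 = (15.1 − 4.7)/2 = 5.2 m; q_3 = 0.90 × 0.92 × 5.2 = 4.306 m³/s
w_4 = (17.5 − 12.9)/2 = 2.3 m; q_4 = 0.99 × 0.74 × 2.3 = 1.685 m³/s
w_5 = (19.4 − 15.1)/2 = 2.15 m; q_5 = 0.66 × 0.67 × 2.15 = 0.9507 m³/s
w_6 = (20.9 − 17.5)/2 = 1.7 m; q_6 = 0.63 × 0.37 × 1.7 = 0.3963 m³/s
Stations 1, 7 contribute zero (depth or velocity is 0).
Q = Σ qᵢ = 11.99 m³/s

12.0 m³/s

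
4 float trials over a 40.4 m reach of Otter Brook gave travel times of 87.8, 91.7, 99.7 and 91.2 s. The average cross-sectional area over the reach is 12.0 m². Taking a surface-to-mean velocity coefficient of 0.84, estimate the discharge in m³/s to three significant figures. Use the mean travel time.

4.40 m³/s

t̄ = (87.8 + 91.7 + 99.7 + 91.2) / 4 = 92.6 s
v_surface = L / t̄ = 40.4 / 92.6 = 0.4363 m/s
v_mean = 0.84 × 0.4363 = 0.3665 m/s
Q = A × v_mean = 12.0 × 0.3665 = 4.398 m³/s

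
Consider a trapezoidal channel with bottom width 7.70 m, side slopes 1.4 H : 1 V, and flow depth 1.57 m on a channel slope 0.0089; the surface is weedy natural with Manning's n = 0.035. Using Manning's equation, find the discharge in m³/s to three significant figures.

A = (b + z·y)·y = (7.70 + 1.4×1.57)×1.57 = 15.54 m²
P = b + 2y√(1+z²) = 7.70 + 2×1.57×√(1+1.4²) = 13.10 m
R = A/P = 15.54/13.10 = 1.186 m
Q = (1/n)·A·R^(2/3)·S^(1/2) = (1/0.035) × 15.54 × 1.186^(2/3) × 0.0089^(1/2) = 46.93 m³/s

46.9 m³/s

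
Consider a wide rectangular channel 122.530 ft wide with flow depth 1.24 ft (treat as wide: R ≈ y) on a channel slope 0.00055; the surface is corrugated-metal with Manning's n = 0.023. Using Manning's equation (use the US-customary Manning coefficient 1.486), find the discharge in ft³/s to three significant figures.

266 ft³/s

A = b·y = 122.530 × 1.24 = 151.9 ft²
Wide channel: R ≈ y = 1.24 ft
Q = (1.486/n)·A·R^(2/3)·S^(1/2) = (1.486/0.023) × 151.9 × 1.240^(2/3) × 0.00055^(1/2) = 265.7 ft³/s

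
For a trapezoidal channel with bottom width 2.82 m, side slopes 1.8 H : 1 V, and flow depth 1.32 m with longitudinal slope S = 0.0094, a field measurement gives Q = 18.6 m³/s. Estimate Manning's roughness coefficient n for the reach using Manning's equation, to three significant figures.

A = (b + z·y)·y = (2.82 + 1.8×1.32)×1.32 = 6.859 m²
P = b + 2y√(1+z²) = 2.82 + 2×1.32×√(1+1.8²) = 8.256 m
R = A/P = 6.859/8.256 = 0.8307 m
n = (1/Q)·A·R^(2/3)·S^(1/2) = (1/18.6) × 6.859 × 0.8837 × 0.09695 = 0.03159

0.0316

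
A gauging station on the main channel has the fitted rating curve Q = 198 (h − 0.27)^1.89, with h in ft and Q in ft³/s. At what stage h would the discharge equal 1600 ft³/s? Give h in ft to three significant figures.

h − h₀ = (Q/C)^(1/b) = (1600/198)^(1/1.89) = 3.021 ft
h = 0.27 + 3.021 = 3.291 ft

3.29 ft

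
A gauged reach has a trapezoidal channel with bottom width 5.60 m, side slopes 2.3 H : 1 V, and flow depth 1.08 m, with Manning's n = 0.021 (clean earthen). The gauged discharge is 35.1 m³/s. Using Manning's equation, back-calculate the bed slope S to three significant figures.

0.00972

A = (b + z·y)·y = (5.60 + 2.3×1.08)×1.08 = 8.731 m²
P = b + 2y√(1+z²) = 5.60 + 2×1.08×√(1+2.3²) = 11.02 m
R = A/P = 8.731/11.02 = 0.7925 m
S = (Q·n / (1·A·R^(2/3)))² = (35.1×0.021 / (1×8.731×0.8563))² = 0.009720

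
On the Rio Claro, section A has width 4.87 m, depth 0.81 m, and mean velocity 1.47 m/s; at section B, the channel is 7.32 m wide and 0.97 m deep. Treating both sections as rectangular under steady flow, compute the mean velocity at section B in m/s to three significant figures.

Q = A₁V₁ = (4.87×0.81) × 1.47 = 5.799 m³/s
A₂ = 7.32 × 0.97 = 7.100 m²
V₂ = Q/A₂ = 5.799/7.100 = 0.8167 m/s

0.817 m/s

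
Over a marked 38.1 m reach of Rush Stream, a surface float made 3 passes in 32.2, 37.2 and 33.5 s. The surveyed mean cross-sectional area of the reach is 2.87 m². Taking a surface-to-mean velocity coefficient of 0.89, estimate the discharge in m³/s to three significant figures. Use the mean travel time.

2.84 m³/s

t̄ = (32.2 + 37.2 + 33.5) / 3 = 34.3 s
v_surface = L / t̄ = 38.1 / 34.3 = 1.111 m/s
v_mean = 0.89 × 1.111 = 0.9886 m/s
Q = A × v_mean = 2.87 × 0.9886 = 2.837 m³/s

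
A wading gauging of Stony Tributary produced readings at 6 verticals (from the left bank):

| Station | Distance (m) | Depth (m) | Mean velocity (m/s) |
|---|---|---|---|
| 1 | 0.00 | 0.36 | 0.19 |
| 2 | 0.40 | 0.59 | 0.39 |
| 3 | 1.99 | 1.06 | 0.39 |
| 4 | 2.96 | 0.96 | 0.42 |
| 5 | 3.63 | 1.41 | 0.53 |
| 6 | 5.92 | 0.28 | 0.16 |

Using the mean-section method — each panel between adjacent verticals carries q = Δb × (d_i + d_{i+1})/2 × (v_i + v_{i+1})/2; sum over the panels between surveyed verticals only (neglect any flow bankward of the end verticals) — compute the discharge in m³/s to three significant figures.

Panel 1-2: Δb = 0.4 m, d̄ = (0.36+0.59)/2 = 0.475, v̄ = (0.19+0.39)/2 = 0.29 → q = 0.4×0.475×0.29 = 0.05510 m³/s
Panel 2-3: Δb = 1.59 m, d̄ = (0.59+1.06)/2 = 0.825, v̄ = (0.39+0.39)/2 = 0.39 → q = 1.59×0.825×0.39 = 0.5116 m³/s
Panel 3-4: Δb = 0.97 m, d̄ = (1.06+0.96)/2 = 1.01, v̄ = (0.39+0.42)/2 = 0.405 → q = 0.97×1.01×0.405 = 0.3968 m³/s
Panel 4-5: Δb = 0.67 m, d̄ = (0.96+1.41)/2 = 1.185, v̄ = (0.42+0.53)/2 = 0.475 → q = 0.67×1.185×0.475 = 0.3771 m³/s
Panel 5-6: Δb = 2.29 m, d̄ = (1.41+0.28)/2 = 0.845, v̄ = (0.53+0.16)/2 = 0.345 → q = 2.29×0.845×0.345 = 0.6676 m³/s
Q = Σ q = 2.008 m³/s

2.01 m³/s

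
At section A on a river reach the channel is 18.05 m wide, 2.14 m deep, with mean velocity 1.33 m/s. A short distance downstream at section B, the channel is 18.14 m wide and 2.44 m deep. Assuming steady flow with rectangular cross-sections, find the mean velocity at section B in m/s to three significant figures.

Q = A₁V₁ = (18.05×2.14) × 1.33 = 51.37 m³/s
A₂ = 18.14 × 2.44 = 44.26 m²
V₂ = Q/A₂ = 51.37/44.26 = 1.161 m/s

1.16 m/s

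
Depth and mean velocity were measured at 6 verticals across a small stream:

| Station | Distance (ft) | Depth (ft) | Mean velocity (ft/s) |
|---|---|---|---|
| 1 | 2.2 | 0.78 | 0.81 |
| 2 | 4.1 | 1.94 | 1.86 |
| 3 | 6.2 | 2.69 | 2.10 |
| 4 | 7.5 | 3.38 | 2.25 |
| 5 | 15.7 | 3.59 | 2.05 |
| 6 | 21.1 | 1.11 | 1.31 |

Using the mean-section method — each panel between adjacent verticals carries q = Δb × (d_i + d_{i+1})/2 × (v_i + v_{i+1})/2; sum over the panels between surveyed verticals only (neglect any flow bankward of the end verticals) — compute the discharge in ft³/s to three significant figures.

Panel 1-2: Δb = 1.9 ft, d̄ = (0.78+1.94)/2 = 1.36, v̄ = (0.81+1.86)/2 = 1.335 → q = 1.9×1.36×1.335 = 3.450 ft³/s
Panel 2-3: Δb = 2.1 ft, d̄ = (1.94+2.69)/2 = 2.315, v̄ = (1.86+2.10)/2 = 1.98 → q = 2.1×2.315×1.98 = 9.626 ft³/s
Panel 3-4: Δb = 1.3 ft, d̄ = (2.69+3.38)/2 = 3.035, v̄ = (2.10+2.25)/2 = 2.175 → q = 1.3×3.035×2.175 = 8.581 ft³/s
Panel 4-5: Δb = 8.2 ft, d̄ = (3.38+3.59)/2 = 3.485, v̄ = (2.25+2.05)/2 = 2.15 → q = 8.2×3.485×2.15 = 61.44 ft³/s
Panel 5-6: Δb = 5.4 ft, d̄ = (3.59+1.11)/2 = 2.35, v̄ = (2.05+1.31)/2 = 1.68 → q = 5.4×2.35×1.68 = 21.32 ft³/s
Q = Σ q = 104.4 ft³/s

104 ft³/s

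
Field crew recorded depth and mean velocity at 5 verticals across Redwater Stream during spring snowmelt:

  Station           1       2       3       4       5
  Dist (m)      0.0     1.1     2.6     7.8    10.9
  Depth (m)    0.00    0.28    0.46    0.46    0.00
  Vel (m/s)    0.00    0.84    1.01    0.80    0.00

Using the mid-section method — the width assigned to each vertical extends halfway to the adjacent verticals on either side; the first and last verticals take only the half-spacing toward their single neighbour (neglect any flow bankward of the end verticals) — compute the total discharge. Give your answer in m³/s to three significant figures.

w_2 = (2.6 − 0.0)/2 = 1.3 m; q_2 = 0.84 × 0.28 × 1.3 = 0.3058 m³/s
w_3 = (7.8 − 1.1)/2 = 3.35 m; q_3 = 1.01 × 0.46 × 3.35 = 1.556 m³/s
w_4 = (10.9 − 2.6)/2 = 4.15 m; q_4 = 0.80 × 0.46 × 4.15 = 1.527 m³/s
Stations 1, 5 contribute zero (depth or velocity is 0).
Q = Σ qᵢ = 3.389 m³/s

3.39 m³/s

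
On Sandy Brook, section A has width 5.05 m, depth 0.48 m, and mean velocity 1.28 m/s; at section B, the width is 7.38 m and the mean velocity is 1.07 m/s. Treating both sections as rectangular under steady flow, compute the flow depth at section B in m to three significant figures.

Q = A₁V₁ = (5.05×0.48) × 1.28 = 3.103 m³/s
d₂ = Q/(b₂ V₂) = 3.103/(7.38×1.07) = 0.3929 m

0.393 m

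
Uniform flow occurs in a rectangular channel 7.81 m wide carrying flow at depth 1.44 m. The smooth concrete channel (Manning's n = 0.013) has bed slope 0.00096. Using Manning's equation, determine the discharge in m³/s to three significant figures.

A = b·y = 7.81 × 1.44 = 11.25 m²
P = b + 2y = 7.81 + 2×1.44 = 10.69 m
R = A/P = 11.25/10.69 = 1.052 m
Q = (1/n)·A·R^(2/3)·S^(1/2) = (1/0.013) × 11.25 × 1.052^(2/3) × 0.00096^(1/2) = 27.73 m³/s

27.7 m³/s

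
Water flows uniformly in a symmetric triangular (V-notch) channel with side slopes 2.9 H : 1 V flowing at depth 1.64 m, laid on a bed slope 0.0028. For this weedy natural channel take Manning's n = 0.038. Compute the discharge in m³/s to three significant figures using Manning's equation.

9.17 m³/s

A = z·y² = 2.9×1.64² = 7.800 m²
P = 2y√(1+z²) = 2×1.64×√(1+2.9²) = 10.06 m
R = A/P = 7.800/10.06 = 0.7752 m
Q = (1/n)·A·R^(2/3)·S^(1/2) = (1/0.038) × 7.800 × 0.7752^(2/3) × 0.0028^(1/2) = 9.166 m³/s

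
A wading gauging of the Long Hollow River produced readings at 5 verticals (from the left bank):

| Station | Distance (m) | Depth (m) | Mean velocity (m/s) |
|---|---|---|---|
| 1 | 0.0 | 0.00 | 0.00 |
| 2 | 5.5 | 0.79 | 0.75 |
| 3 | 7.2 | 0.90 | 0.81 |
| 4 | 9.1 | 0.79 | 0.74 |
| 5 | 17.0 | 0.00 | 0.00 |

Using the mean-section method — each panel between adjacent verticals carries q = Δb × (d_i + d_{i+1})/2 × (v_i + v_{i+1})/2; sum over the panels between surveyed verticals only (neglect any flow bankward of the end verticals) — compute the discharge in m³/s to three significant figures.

Panel 1-2: Δb = 5.5 m, d̄ = (0.00+0.79)/2 = 0.395, v̄ = (0.00+0.75)/2 = 0.375 → q = 5.5×0.395×0.375 = 0.8147 m³/s
Panel 2-3: Δb = 1.7 m, d̄ = (0.79+0.90)/2 = 0.845, v̄ = (0.75+0.81)/2 = 0.78 → q = 1.7×0.845×0.78 = 1.120 m³/s
Panel 3-4: Δb = 1.9 m, d̄ = (0.90+0.79)/2 = 0.845, v̄ = (0.81+0.74)/2 = 0.775 → q = 1.9×0.845×0.775 = 1.244 m³/s
Panel 4-5: Δb = 7.9 m, d̄ = (0.79+0.00)/2 = 0.395, v̄ = (0.74+0.00)/2 = 0.37 → q = 7.9×0.395×0.37 = 1.155 m³/s
Q = Σ q = 4.334 m³/s

4.33 m³/s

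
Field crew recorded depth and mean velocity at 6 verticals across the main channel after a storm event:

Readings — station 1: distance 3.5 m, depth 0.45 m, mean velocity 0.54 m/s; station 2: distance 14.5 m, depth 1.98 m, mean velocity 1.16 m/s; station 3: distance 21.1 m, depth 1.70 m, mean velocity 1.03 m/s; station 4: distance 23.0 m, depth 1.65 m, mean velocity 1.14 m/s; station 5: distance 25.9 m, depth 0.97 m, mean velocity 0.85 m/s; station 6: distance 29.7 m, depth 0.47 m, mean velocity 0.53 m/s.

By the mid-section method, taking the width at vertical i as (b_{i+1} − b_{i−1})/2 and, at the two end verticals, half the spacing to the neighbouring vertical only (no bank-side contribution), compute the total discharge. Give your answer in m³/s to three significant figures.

w_1 = (14.5 − 3.5)/2 = 5.5 m; q_1 = 0.54 × 0.45 × 5.5 = 1.337 m³/s
w_2 = (21.1 − 3.5)/2 = 8.8 m; q_2 = 1.16 × 1.98 × 8.8 = 20.21 m³/s
w_3 = (23.0 − 14.5)/2 = 4.25 m; q_3 = 1.03 × 1.70 × 4.25 = 7.442 m³/s
w_4 = (25.9 − 21.1)/2 = 2.4 m; q_4 = 1.14 × 1.65 × 2.4 = 4.514 m³/s
w_5 = (29.7 − 23.0)/2 = 3.35 m; q_5 = 0.85 × 0.97 × 3.35 = 2.762 m³/s
w_6 = (29.7 − 25.9)/2 = 1.9 m; q_6 = 0.53 × 0.47 × 1.9 = 0.4733 m³/s
Q = Σ qᵢ = 36.74 m³/s

36.7 m³/s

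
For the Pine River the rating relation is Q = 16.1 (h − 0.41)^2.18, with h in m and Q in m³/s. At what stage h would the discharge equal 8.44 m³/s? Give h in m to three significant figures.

h − h₀ = (Q/C)^(1/b) = (8.44/16.1)^(1/2.18) = 0.7436 m
h = 0.41 + 0.7436 = 1.154 m

1.15 m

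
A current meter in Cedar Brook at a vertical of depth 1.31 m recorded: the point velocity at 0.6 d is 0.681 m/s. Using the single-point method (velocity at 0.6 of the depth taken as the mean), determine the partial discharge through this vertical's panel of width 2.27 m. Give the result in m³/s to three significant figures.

v̄ = v₀.₆ = 0.681 m/s
q = v̄ × d × w = 0.6810 × 1.31 × 2.27 = 2.025 m³/s

2.03 m³/s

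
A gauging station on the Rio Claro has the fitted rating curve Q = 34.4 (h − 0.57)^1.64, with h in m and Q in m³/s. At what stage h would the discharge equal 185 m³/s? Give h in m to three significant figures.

3.36 m

h − h₀ = (Q/C)^(1/b) = (185/34.4)^(1/1.64) = 2.789 m
h = 0.57 + 2.789 = 3.359 m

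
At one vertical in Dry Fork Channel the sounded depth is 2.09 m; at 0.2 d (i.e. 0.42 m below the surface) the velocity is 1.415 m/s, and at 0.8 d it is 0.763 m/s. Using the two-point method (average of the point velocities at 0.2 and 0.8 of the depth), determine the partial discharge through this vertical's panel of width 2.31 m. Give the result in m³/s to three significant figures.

5.26 m³/s

v̄ = (1.415 + 0.763) / 2 = 1.089 m/s
q = v̄ × d × w = 1.089 × 2.09 × 2.31 = 5.258 m³/s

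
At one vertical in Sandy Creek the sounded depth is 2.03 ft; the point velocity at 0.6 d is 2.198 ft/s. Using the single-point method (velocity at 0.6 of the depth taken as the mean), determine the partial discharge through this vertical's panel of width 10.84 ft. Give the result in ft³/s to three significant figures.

48.4 ft³/s

v̄ = v₀.₆ = 2.198 ft/s
q = v̄ × d × w = 2.198 × 2.03 × 10.84 = 48.37 ft³/s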